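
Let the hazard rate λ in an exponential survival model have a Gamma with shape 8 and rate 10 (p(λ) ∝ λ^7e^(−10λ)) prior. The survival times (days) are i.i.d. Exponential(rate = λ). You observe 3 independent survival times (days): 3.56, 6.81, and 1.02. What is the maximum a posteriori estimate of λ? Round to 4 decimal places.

The Exponential(rate=λ) likelihood is ∝ λ^n e^(−λΣtᵢ). Here n = 3 and Σtᵢ = 3.56 + 6.81 + 1.02 = 11.39.
Posterior ∝ λ^7e^(−10λ) · λ^3e^(−11.39λ) = λ^10e^(−21.39λ), i.e. Gamma(11, 21.39).
Mode = (a−1)/b = 10/21.39 ≈ 0.4675.

λ̂_MAP = 0.4675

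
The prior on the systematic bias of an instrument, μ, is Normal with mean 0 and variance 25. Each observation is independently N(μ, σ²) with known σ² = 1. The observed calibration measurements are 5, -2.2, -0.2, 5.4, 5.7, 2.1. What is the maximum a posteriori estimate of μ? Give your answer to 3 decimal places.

n = 6; x̄ = (5 + (-2.2) + (-0.2) + 5.4 + 5.7 + 2.1)/6 = 15.8/6 = 79/30 ≈ 2.6333.
For a Normal prior and Normal likelihood with known variance, the posterior is Normal; its mode equals its mean, the precision-weighted average.
Prior precision 1/σ₀² = 1/25 = 0.04; data precision n/σ² = 6/1 = 6.
μ̂ = (0.04·0 + 6·(79/30)) / (0.04 + 6) = 15.8/6.04 = 395/151 ≈ 2.616.

μ̂_MAP = 2.616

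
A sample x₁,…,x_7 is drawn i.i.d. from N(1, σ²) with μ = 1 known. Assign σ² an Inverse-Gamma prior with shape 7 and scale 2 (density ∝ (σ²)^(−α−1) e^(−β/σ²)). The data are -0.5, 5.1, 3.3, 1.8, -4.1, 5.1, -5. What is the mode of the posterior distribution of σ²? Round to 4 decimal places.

σ̂²_MAP = 4.6874

Sum of squared deviations about the known mean: SS = (-0.5−1)² + (5.1−1)² + (3.3−1)² + (1.8−1)² + (-4.1−1)² + (5.1−1)² + (-5−1)² = 103.81.
The Normal likelihood contributes (σ²)^(−n/2) exp(−SS/(2σ²)), so the posterior is Inverse-Gamma(α + n/2, β + SS/2) = Inverse-Gamma(10.5, 53.905).
The mode of Inverse-Gamma(a, b) is b/(a+1) = 53.905/11.5 ≈ 4.6874.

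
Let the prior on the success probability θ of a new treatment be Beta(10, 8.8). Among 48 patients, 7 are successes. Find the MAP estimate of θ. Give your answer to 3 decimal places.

θ̂_MAP = 0.247

Prior: Beta(10, 8.8).
Data: 7 successes in 48 trials. The binomial likelihood contributes θ^7(1−θ)^41, so the posterior is Beta(10+7, 8.8+41) = Beta(17, 49.8).
For Beta(a, b) with a, b > 1 the mode is (a−1)/(a+b−2) = 16/64.8 ≈ 0.247.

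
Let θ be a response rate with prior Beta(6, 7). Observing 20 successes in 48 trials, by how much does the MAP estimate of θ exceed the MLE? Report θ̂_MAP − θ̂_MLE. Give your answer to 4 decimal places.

Posterior is Beta(26, 35); MAP = (26−1)/(61−2) = 25/59 ≈ 0.42373.
MLE ignores the prior: θ̂_MLE = k/n = 20/48 ≈ 0.41667.
Difference = 25/59 − 20/48 = 5/708 ≈ 0.0071.

MAP − MLE = 0.0071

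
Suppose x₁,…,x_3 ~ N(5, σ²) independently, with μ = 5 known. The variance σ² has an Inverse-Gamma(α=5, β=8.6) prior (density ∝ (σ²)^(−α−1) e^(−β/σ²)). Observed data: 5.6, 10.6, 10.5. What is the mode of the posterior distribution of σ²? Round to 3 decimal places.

σ̂²_MAP = 5.278

Sum of squared deviations about the known mean: SS = (5.6−5)² + (10.6−5)² + (10.5−5)² = 61.97.
The Normal likelihood contributes (σ²)^(−n/2) exp(−SS/(2σ²)), so the posterior is Inverse-Gamma(α + n/2, β + SS/2) = Inverse-Gamma(6.5, 39.585).
The mode of Inverse-Gamma(a, b) is b/(a+1) = 39.585/7.5 ≈ 5.278.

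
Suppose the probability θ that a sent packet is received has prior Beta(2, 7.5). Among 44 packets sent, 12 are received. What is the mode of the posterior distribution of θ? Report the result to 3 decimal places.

θ̂_MAP = 0.252

Prior: Beta(2, 7.5).
Data: 12 successes in 44 trials. The binomial likelihood contributes θ^12(1−θ)^32, so the posterior is Beta(2+12, 7.5+32) = Beta(14, 39.5).
For Beta(a, b) with a, b > 1 the mode is (a−1)/(a+b−2) = 13/51.5 ≈ 0.252.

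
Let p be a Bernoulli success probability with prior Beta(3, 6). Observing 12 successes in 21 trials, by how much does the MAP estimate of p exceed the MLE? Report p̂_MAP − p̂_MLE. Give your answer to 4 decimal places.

MAP − MLE = -0.0714

Posterior is Beta(15, 15); MAP = (15−1)/(30−2) = 14/28 ≈ 0.50000.
MLE ignores the prior: p̂_MLE = k/n = 12/21 ≈ 0.57143.
Difference = 14/28 − 12/21 = -1/14 ≈ -0.0714.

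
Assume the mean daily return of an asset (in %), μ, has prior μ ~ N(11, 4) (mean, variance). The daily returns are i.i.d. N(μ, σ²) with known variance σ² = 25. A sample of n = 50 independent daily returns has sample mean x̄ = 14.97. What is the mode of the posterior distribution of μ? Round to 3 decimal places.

μ̂_MAP = 14.529

n = 50, x̄ = 14.97.
For a Normal prior and Normal likelihood with known variance, the posterior is Normal; its mode equals its mean, the precision-weighted average.
Prior precision 1/σ₀² = 1/4 = 0.25; data precision n/σ² = 50/25 = 2.
μ̂ = (0.25·11 + 2·14.97) / (0.25 + 2) = 32.69/2.25 = 3269/225 ≈ 14.529.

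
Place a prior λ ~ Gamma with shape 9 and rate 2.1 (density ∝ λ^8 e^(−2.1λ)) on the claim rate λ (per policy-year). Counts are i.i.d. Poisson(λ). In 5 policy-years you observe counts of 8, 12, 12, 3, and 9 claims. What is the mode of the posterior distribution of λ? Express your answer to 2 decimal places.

Σxᵢ = 8+12+12+3+9 = 44, with n = 5.
Posterior ∝ λ^8e^(−2.1λ) · λ^44e^(−5λ) = λ^52e^(−7.1λ), i.e. Gamma(shape=53, rate=7.1).
The mode of a Gamma(a, b) with a ≥ 1 (shape–rate) is (a−1)/b = 52/7.1 ≈ 7.32.

λ̂_MAP = 7.32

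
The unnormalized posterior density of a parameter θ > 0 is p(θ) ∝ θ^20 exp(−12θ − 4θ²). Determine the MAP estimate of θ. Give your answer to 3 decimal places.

θ̂_MAP = 1.000

ℓ'(θ) = 20/θ − 12 − 8θ. Setting this to zero and multiplying by θ: 8θ² + 12θ − 20 = 0.
θ = (−12 + √(12² + 4·8·20)) / (2·8) = (−12 + √784) / 16 = (−12 + 28)/16 = 1.
ℓ''(θ) = −20/θ² − 8 < 0, confirming a maximum.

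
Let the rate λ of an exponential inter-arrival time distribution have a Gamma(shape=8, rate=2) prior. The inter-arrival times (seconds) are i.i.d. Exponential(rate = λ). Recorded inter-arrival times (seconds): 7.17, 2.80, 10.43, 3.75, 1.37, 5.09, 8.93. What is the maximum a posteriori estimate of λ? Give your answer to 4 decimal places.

λ̂_MAP = 0.3370

The Exponential(rate=λ) likelihood is ∝ λ^n e^(−λΣtᵢ). Here n = 7 and Σtᵢ = 7.17 + 2.80 + 10.43 + 3.75 + 1.37 + 5.09 + 8.93 = 39.54.
Posterior ∝ λ^7e^(−2λ) · λ^7e^(−39.54λ) = λ^14e^(−41.54λ), i.e. Gamma(15, 41.54).
Mode = (a−1)/b = 14/41.54 ≈ 0.3370.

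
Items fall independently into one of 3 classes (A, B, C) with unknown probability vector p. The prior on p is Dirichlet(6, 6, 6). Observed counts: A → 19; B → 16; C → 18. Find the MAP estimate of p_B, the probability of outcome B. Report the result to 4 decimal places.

MAP estimate of p_B = 0.3088

The posterior is Dirichlet(αᵢ + nᵢ) = Dirichlet(25, 22, 24).
For a Dirichlet(a₁,…,a_K) with all aᵢ > 1, the mode has j-th component (aⱼ − 1)/(Σaᵢ − K).
Here Σaᵢ = 71 and K = 3, so p_B = (22 − 1)/(71 − 3) = 21/68 ≈ 0.3088.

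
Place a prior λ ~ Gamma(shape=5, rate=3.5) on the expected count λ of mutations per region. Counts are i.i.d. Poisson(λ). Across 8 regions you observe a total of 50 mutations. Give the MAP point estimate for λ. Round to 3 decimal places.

λ̂_MAP = 4.696

Σxᵢ = 50, n = 8.
Posterior ∝ λ^4e^(−3.5λ) · λ^50e^(−8λ) = λ^54e^(−11.5λ), i.e. Gamma(shape=55, rate=11.5).
The mode of a Gamma(a, b) with a ≥ 1 (shape–rate) is (a−1)/b = 54/11.5 ≈ 4.696.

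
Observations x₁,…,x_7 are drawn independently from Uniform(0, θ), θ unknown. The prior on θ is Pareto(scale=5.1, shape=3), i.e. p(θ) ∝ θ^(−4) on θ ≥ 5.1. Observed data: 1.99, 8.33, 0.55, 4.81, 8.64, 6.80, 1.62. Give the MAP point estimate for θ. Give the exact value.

The Uniform(0, θ) likelihood is θ^(−n) for θ ≥ max(xᵢ), zero otherwise. Here max(xᵢ) = 8.64.
Posterior ∝ θ^(−4) · θ^(−7) = θ^(−11) on θ ≥ max(5.1, 8.64) = 8.64.
This density is strictly decreasing in θ, so the posterior mode lies at the lower boundary of the support.

θ̂_MAP = 8.64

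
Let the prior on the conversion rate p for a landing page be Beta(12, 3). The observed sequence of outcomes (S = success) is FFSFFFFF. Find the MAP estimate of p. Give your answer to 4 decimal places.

Prior: Beta(12, 3).
Data: 1 success in 8 trials (from the sequence). The binomial likelihood contributes p(1−p)^7, so the posterior is Beta(12+1, 3+7) = Beta(13, 10).
For Beta(a, b) with a, b > 1 the mode is (a−1)/(a+b−2) = 12/21 ≈ 0.5714.

p̂_MAP = 0.5714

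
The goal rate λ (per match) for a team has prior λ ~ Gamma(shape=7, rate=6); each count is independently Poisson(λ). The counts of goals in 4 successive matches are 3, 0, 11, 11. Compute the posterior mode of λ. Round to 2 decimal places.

Σxᵢ = 3+0+11+11 = 25, with n = 4.
Posterior ∝ λ^6e^(−6λ) · λ^25e^(−4λ) = λ^31e^(−10λ), i.e. Gamma(shape=32, rate=10).
The mode of a Gamma(a, b) with a ≥ 1 (shape–rate) is (a−1)/b = 31/10 ≈ 3.10.

λ̂_MAP = 3.10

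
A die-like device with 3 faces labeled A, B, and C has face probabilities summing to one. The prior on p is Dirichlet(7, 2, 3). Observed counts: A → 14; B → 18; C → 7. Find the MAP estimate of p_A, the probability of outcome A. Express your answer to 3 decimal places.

MAP estimate of p_A = 0.417

The posterior is Dirichlet(αᵢ + nᵢ) = Dirichlet(21, 20, 10).
For a Dirichlet(a₁,…,a_K) with all aᵢ > 1, the mode has j-th component (aⱼ − 1)/(Σaᵢ − K).
Here Σaᵢ = 51 and K = 3, so p_A = (21 − 1)/(51 − 3) = 20/48 ≈ 0.417.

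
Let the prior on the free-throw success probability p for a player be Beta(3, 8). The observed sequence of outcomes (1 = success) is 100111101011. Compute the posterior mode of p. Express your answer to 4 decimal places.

Prior: Beta(3, 8).
Data: 8 successes in 12 trials (from the sequence). The binomial likelihood contributes p^8(1−p)^4, so the posterior is Beta(3+8, 8+4) = Beta(11, 12).
For Beta(a, b) with a, b > 1 the mode is (a−1)/(a+b−2) = 10/21 ≈ 0.4762.

p̂_MAP = 0.4762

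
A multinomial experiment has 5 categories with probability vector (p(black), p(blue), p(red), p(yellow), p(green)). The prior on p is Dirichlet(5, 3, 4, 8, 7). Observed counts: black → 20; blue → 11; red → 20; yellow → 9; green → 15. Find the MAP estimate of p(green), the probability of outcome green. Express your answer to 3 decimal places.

The posterior is Dirichlet(αᵢ + nᵢ) = Dirichlet(25, 14, 24, 17, 22).
For a Dirichlet(a₁,…,a_K) with all aᵢ > 1, the mode has j-th component (aⱼ − 1)/(Σaᵢ − K).
Here Σaᵢ = 102 and K = 5, so p(green) = (22 − 1)/(102 − 5) = 21/97 ≈ 0.216.

MAP estimate of p(green) = 0.216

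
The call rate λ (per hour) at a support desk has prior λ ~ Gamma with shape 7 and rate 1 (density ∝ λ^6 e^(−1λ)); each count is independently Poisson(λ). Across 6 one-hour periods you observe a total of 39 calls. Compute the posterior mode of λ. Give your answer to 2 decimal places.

Σxᵢ = 39, n = 6.
Posterior ∝ λ^6e^(−1λ) · λ^39e^(−6λ) = λ^45e^(−7λ), i.e. Gamma(shape=46, rate=7).
The mode of a Gamma(a, b) with a ≥ 1 (shape–rate) is (a−1)/b = 45/7 ≈ 6.43.

λ̂_MAP = 6.43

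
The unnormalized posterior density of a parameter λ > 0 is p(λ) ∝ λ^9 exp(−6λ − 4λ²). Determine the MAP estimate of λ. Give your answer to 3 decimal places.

λ̂_MAP = 0.750

ℓ'(λ) = 9/λ − 6 − 8λ. Setting this to zero and multiplying by λ: 8λ² + 6λ − 9 = 0.
λ = (−6 + √(6² + 4·8·9)) / (2·8) = (−6 + √324) / 16 = (−6 + 18)/16 = 3/4.
ℓ''(λ) = −9/λ² − 8 < 0, confirming a maximum.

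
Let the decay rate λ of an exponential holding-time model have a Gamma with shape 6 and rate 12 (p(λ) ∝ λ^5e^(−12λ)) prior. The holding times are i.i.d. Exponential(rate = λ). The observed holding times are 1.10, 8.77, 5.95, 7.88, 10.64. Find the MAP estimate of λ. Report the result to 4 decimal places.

λ̂_MAP = 0.2158

The Exponential(rate=λ) likelihood is ∝ λ^n e^(−λΣtᵢ). Here n = 5 and Σtᵢ = 1.10 + 8.77 + 5.95 + 7.88 + 10.64 = 34.34.
Posterior ∝ λ^5e^(−12λ) · λ^5e^(−34.34λ) = λ^10e^(−46.34λ), i.e. Gamma(11, 46.34).
Mode = (a−1)/b = 10/46.34 ≈ 0.2158.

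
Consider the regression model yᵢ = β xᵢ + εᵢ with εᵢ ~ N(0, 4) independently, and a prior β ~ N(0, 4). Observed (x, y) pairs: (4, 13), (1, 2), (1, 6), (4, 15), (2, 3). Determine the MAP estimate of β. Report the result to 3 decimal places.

β̂_MAP = 3.231

log p(β | y) = −Σ(yᵢ − βxᵢ)²/(2·4) − β²/(2·4) + const.
Setting the derivative to zero: Σxᵢ(yᵢ − βxᵢ)/4 − β/4 = 0, so β = Σxᵢyᵢ / (Σxᵢ² + σ²/τ²).
Σxᵢyᵢ = 4·13 + 1·2 + 1·6 + 4·15 + 2·3 = 126; Σxᵢ² = 38; σ²/τ² = 1.
β̂_MAP = 126 / (38 + 1) = 126/39 ≈ 3.231.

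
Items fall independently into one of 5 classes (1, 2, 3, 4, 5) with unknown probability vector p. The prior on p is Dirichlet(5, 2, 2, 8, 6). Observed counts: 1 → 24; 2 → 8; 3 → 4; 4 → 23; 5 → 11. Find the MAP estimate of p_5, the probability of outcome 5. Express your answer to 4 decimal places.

The posterior is Dirichlet(αᵢ + nᵢ) = Dirichlet(29, 10, 6, 31, 17).
For a Dirichlet(a₁,…,a_K) with all aᵢ > 1, the mode has j-th component (aⱼ − 1)/(Σaᵢ − K).
Here Σaᵢ = 93 and K = 5, so p_5 = (17 − 1)/(93 − 5) = 16/88 ≈ 0.1818.

MAP estimate: 0.1818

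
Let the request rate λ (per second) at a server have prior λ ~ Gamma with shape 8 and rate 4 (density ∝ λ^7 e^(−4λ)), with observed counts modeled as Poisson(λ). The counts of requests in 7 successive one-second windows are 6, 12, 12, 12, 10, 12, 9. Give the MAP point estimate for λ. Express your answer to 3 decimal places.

Σxᵢ = 6+12+12+12+10+12+9 = 73, with n = 7.
Posterior ∝ λ^7e^(−4λ) · λ^73e^(−7λ) = λ^80e^(−11λ), i.e. Gamma(shape=81, rate=11).
The mode of a Gamma(a, b) with a ≥ 1 (shape–rate) is (a−1)/b = 80/11 ≈ 7.273.

λ̂_MAP = 7.273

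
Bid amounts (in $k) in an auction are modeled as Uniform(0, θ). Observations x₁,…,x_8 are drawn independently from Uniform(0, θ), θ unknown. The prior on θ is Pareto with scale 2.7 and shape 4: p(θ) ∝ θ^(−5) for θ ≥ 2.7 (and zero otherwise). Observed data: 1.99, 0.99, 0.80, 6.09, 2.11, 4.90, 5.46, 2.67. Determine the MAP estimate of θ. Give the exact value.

The Uniform(0, θ) likelihood is θ^(−n) for θ ≥ max(xᵢ), zero otherwise. Here max(xᵢ) = 6.09.
Posterior ∝ θ^(−5) · θ^(−8) = θ^(−13) on θ ≥ max(2.7, 6.09) = 6.09.
This density is strictly decreasing in θ, so the posterior mode lies at the lower boundary of the support.

θ̂_MAP = 6.09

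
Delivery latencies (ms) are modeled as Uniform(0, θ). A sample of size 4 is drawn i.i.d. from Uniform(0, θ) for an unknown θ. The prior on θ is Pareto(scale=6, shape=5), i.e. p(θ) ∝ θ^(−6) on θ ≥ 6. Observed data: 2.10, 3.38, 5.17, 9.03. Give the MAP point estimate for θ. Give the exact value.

The Uniform(0, θ) likelihood is θ^(−n) for θ ≥ max(xᵢ), zero otherwise. Here max(xᵢ) = 9.03.
Posterior ∝ θ^(−6) · θ^(−4) = θ^(−10) on θ ≥ max(6, 9.03) = 9.03.
This density is strictly decreasing in θ, so the posterior mode lies at the lower boundary of the support.

θ̂_MAP = 9.03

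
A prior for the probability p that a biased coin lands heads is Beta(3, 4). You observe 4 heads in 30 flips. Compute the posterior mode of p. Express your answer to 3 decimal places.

p̂_MAP = 0.171

Prior: Beta(3, 4).
Data: 4 successes in 30 trials. The binomial likelihood contributes p^4(1−p)^26, so the posterior is Beta(3+4, 4+26) = Beta(7, 30).
For Beta(a, b) with a, b > 1 the mode is (a−1)/(a+b−2) = 6/35 ≈ 0.171.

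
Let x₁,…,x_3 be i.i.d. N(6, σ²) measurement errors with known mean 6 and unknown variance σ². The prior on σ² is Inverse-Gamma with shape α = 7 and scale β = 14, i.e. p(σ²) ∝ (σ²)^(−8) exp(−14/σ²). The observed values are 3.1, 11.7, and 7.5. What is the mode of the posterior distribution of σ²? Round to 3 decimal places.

σ̂²_MAP = 3.745

Sum of squared deviations about the known mean: SS = (3.1−6)² + (11.7−6)² + (7.5−6)² = 43.15.
The Normal likelihood contributes (σ²)^(−n/2) exp(−SS/(2σ²)), so the posterior is Inverse-Gamma(α + n/2, β + SS/2) = Inverse-Gamma(8.5, 35.575).
The mode of Inverse-Gamma(a, b) is b/(a+1) = 35.575/9.5 ≈ 3.745.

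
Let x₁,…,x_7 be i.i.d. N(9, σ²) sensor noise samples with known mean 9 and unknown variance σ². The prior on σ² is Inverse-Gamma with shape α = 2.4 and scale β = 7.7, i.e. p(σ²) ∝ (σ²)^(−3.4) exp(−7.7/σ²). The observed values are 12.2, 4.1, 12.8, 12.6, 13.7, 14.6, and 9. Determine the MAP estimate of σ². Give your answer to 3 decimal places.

Sum of squared deviations about the known mean: SS = (12.2−9)² + (4.1−9)² + (12.8−9)² + (12.6−9)² + (13.7−9)² + (14.6−9)² + (9−9)² = 115.1.
The Normal likelihood contributes (σ²)^(−n/2) exp(−SS/(2σ²)), so the posterior is Inverse-Gamma(α + n/2, β + SS/2) = Inverse-Gamma(5.9, 65.25).
The mode of Inverse-Gamma(a, b) is b/(a+1) = 65.25/6.9 ≈ 9.457.

σ̂²_MAP = 9.457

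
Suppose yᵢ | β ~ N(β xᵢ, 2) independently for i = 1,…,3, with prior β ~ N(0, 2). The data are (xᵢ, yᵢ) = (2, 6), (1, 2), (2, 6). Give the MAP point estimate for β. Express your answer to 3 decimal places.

log p(β | y) = −Σ(yᵢ − βxᵢ)²/(2·2) − β²/(2·2) + const.
Setting the derivative to zero: Σxᵢ(yᵢ − βxᵢ)/2 − β/2 = 0, so β = Σxᵢyᵢ / (Σxᵢ² + σ²/τ²).
Σxᵢyᵢ = 2·6 + 1·2 + 2·6 = 26; Σxᵢ² = 9; σ²/τ² = 1.
β̂_MAP = 26 / (9 + 1) = 26/10 ≈ 2.600.

β̂_MAP = 2.600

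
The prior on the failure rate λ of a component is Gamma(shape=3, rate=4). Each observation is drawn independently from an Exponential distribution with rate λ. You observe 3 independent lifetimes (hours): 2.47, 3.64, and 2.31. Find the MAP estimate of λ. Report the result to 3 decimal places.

The Exponential(rate=λ) likelihood is ∝ λ^n e^(−λΣtᵢ). Here n = 3 and Σtᵢ = 2.47 + 3.64 + 2.31 = 8.42.
Posterior ∝ λ^2e^(−4λ) · λ^3e^(−8.42λ) = λ^5e^(−12.42λ), i.e. Gamma(6, 12.42).
Mode = (a−1)/b = 5/12.42 ≈ 0.403.

λ̂_MAP = 0.403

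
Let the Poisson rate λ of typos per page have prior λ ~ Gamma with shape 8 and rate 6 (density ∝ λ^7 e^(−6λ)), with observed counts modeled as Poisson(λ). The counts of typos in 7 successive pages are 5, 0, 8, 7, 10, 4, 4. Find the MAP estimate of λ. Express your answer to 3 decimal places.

Σxᵢ = 5+0+8+7+10+4+4 = 38, with n = 7.
Posterior ∝ λ^7e^(−6λ) · λ^38e^(−7λ) = λ^45e^(−13λ), i.e. Gamma(shape=46, rate=13).
The mode of a Gamma(a, b) with a ≥ 1 (shape–rate) is (a−1)/b = 45/13 ≈ 3.462.

λ̂_MAP = 3.462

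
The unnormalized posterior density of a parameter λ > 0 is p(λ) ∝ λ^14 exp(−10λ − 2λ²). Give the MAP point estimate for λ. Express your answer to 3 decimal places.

ℓ'(λ) = 14/λ − 10 − 4λ. Setting this to zero and multiplying by λ: 4λ² + 10λ − 14 = 0.
λ = (−10 + √(10² + 4·4·14)) / (2·4) = (−10 + √324) / 8 = (−10 + 18)/8 = 1.
ℓ''(λ) = −14/λ² − 4 < 0, confirming a maximum.

λ̂_MAP = 1.000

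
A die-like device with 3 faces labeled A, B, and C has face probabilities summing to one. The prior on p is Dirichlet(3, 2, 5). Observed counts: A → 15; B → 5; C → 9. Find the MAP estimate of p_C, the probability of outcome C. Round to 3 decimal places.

MAP estimate of p_C = 0.361

The posterior is Dirichlet(αᵢ + nᵢ) = Dirichlet(18, 7, 14).
For a Dirichlet(a₁,…,a_K) with all aᵢ > 1, the mode has j-th component (aⱼ − 1)/(Σaᵢ − K).
Here Σaᵢ = 39 and K = 3, so p_C = (14 − 1)/(39 − 3) = 13/36 ≈ 0.361.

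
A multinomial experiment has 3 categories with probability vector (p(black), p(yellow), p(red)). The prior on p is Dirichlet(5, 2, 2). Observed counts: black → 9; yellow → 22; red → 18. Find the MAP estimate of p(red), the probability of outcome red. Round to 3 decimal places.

MAP estimate of p(red) = 0.345

The posterior is Dirichlet(αᵢ + nᵢ) = Dirichlet(14, 24, 20).
For a Dirichlet(a₁,…,a_K) with all aᵢ > 1, the mode has j-th component (aⱼ − 1)/(Σaᵢ − K).
Here Σaᵢ = 58 and K = 3, so p(red) = (20 − 1)/(58 − 3) = 19/55 ≈ 0.345.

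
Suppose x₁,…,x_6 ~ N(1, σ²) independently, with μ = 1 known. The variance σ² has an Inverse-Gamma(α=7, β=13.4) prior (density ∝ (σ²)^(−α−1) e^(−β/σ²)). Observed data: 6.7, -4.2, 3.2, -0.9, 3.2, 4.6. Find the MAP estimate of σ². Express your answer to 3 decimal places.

Sum of squared deviations about the known mean: SS = (6.7−1)² + (-4.2−1)² + (3.2−1)² + (-0.9−1)² + (3.2−1)² + (4.6−1)² = 85.78.
The Normal likelihood contributes (σ²)^(−n/2) exp(−SS/(2σ²)), so the posterior is Inverse-Gamma(α + n/2, β + SS/2) = Inverse-Gamma(10, 56.29).
The mode of Inverse-Gamma(a, b) is b/(a+1) = 56.29/11 ≈ 5.117.

σ̂²_MAP = 5.117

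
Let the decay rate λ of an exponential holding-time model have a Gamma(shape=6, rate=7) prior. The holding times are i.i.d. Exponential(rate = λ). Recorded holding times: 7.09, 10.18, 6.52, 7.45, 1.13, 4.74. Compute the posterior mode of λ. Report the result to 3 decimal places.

The Exponential(rate=λ) likelihood is ∝ λ^n e^(−λΣtᵢ). Here n = 6 and Σtᵢ = 7.09 + 10.18 + 6.52 + 7.45 + 1.13 + 4.74 = 37.11.
Posterior ∝ λ^5e^(−7λ) · λ^6e^(−37.11λ) = λ^11e^(−44.11λ), i.e. Gamma(12, 44.11).
Mode = (a−1)/b = 11/44.11 ≈ 0.249.

λ̂_MAP = 0.249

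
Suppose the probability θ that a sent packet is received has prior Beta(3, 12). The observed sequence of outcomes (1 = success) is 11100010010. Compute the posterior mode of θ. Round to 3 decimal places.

θ̂_MAP = 0.292

Prior: Beta(3, 12).
Data: 5 successes in 11 trials (from the sequence). The binomial likelihood contributes θ^5(1−θ)^6, so the posterior is Beta(3+5, 12+6) = Beta(8, 18).
For Beta(a, b) with a, b > 1 the mode is (a−1)/(a+b−2) = 7/24 ≈ 0.292.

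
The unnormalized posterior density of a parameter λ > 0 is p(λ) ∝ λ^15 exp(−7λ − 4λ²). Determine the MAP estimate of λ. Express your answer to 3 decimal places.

ℓ'(λ) = 15/λ − 7 − 8λ. Setting this to zero and multiplying by λ: 8λ² + 7λ − 15 = 0.
λ = (−7 + √(7² + 4·8·15)) / (2·8) = (−7 + √529) / 16 = (−7 + 23)/16 = 1.
ℓ''(λ) = −15/λ² − 8 < 0, confirming a maximum.

λ̂_MAP = 1.000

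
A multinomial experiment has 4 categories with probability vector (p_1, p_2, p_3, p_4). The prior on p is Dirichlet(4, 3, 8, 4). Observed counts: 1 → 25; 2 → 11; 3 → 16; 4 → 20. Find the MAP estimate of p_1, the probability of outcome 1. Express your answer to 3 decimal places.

The posterior is Dirichlet(αᵢ + nᵢ) = Dirichlet(29, 14, 24, 24).
For a Dirichlet(a₁,…,a_K) with all aᵢ > 1, the mode has j-th component (aⱼ − 1)/(Σaᵢ − K).
Here Σaᵢ = 91 and K = 4, so p_1 = (29 − 1)/(91 − 4) = 28/87 ≈ 0.322.

MAP estimate: 0.322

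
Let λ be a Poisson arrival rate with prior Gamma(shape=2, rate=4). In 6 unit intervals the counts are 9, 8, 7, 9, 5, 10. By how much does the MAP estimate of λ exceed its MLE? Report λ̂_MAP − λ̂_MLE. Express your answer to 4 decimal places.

Σxᵢ = 48. Posterior is Gamma(50, 10); MAP = (50−1)/10 = 49/10 ≈ 4.90000.
MLE = x̄ = 48/6 ≈ 8.00000.
Difference = 49/10 − 48/6 = -31/10 ≈ -3.1000.

MAP − MLE = -3.1000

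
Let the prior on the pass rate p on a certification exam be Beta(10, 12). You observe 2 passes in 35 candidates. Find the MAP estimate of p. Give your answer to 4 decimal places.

p̂_MAP = 0.2000

Prior: Beta(10, 12).
Data: 2 successes in 35 trials. The binomial likelihood contributes p^2(1−p)^33, so the posterior is Beta(10+2, 12+33) = Beta(12, 45).
For Beta(a, b) with a, b > 1 the mode is (a−1)/(a+b−2) = 11/55 ≈ 0.2000.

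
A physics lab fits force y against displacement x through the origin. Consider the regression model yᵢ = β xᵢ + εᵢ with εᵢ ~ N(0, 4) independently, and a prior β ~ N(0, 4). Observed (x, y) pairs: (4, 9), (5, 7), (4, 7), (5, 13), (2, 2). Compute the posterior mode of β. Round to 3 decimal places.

β̂_MAP = 1.931

log p(β | y) = −Σ(yᵢ − βxᵢ)²/(2·4) − β²/(2·4) + const.
Setting the derivative to zero: Σxᵢ(yᵢ − βxᵢ)/4 − β/4 = 0, so β = Σxᵢyᵢ / (Σxᵢ² + σ²/τ²).
Σxᵢyᵢ = 4·9 + 5·7 + 4·7 + 5·13 + 2·2 = 168; Σxᵢ² = 86; σ²/τ² = 1.
β̂_MAP = 168 / (86 + 1) = 168/87 ≈ 1.931.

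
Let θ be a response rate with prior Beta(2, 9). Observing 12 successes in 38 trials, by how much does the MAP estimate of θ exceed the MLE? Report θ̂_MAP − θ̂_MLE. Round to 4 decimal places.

Posterior is Beta(14, 35); MAP = (14−1)/(49−2) = 13/47 ≈ 0.27660.
MLE ignores the prior: θ̂_MLE = k/n = 12/38 ≈ 0.31579.
Difference = 13/47 − 12/38 = -35/893 ≈ -0.0392.

MAP − MLE = -0.0392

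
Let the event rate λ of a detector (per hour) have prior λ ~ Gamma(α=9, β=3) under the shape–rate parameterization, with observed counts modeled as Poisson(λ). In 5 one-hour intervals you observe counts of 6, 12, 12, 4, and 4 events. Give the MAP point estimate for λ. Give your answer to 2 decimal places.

λ̂_MAP = 5.75

Σxᵢ = 6+12+12+4+4 = 38, with n = 5.
Posterior ∝ λ^8e^(−3λ) · λ^38e^(−5λ) = λ^46e^(−8λ), i.e. Gamma(shape=47, rate=8).
The mode of a Gamma(a, b) with a ≥ 1 (shape–rate) is (a−1)/b = 46/8 ≈ 5.75.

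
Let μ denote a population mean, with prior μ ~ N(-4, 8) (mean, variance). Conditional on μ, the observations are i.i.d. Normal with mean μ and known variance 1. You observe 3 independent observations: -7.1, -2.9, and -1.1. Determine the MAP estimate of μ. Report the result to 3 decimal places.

μ̂_MAP = -3.712

n = 3; x̄ = ((-7.1) + (-2.9) + (-1.1))/3 = -11.1/3 = -3.7.
For a Normal prior and Normal likelihood with known variance, the posterior is Normal; its mode equals its mean, the precision-weighted average.
Prior precision 1/σ₀² = 1/8 = 0.125; data precision n/σ² = 3/1 = 3.
μ̂ = (0.125·(-4) + 3·(-3.7)) / (0.125 + 3) = (-11.6)/3.125 = -3.712.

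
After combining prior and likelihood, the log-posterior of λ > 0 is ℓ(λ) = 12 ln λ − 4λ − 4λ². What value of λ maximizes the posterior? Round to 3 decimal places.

ℓ'(λ) = 12/λ − 4 − 8λ. Setting this to zero and multiplying by λ: 8λ² + 4λ − 12 = 0.
λ = (−4 + √(4² + 4·8·12)) / (2·8) = (−4 + √400) / 16 = (−4 + 20)/16 = 1.
ℓ''(λ) = −12/λ² − 8 < 0, confirming a maximum.

λ̂_MAP = 1.000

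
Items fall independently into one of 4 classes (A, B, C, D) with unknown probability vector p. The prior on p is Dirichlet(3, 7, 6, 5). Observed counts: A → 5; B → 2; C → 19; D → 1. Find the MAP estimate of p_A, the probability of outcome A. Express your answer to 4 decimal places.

MAP estimate of p_A = 0.1591

The posterior is Dirichlet(αᵢ + nᵢ) = Dirichlet(8, 9, 25, 6).
For a Dirichlet(a₁,…,a_K) with all aᵢ > 1, the mode has j-th component (aⱼ − 1)/(Σaᵢ − K).
Here Σaᵢ = 48 and K = 4, so p_A = (8 − 1)/(48 − 4) = 7/44 ≈ 0.1591.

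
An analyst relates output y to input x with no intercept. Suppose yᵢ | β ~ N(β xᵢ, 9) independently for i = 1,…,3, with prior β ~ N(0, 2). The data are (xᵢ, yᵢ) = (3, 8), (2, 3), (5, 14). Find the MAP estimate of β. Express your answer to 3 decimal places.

log p(β | y) = −Σ(yᵢ − βxᵢ)²/(2·9) − β²/(2·2) + const.
Setting the derivative to zero: Σxᵢ(yᵢ − βxᵢ)/9 − β/2 = 0, so β = Σxᵢyᵢ / (Σxᵢ² + σ²/τ²).
Σxᵢyᵢ = 3·8 + 2·3 + 5·14 = 100; Σxᵢ² = 38; σ²/τ² = 4.5.
β̂_MAP = 100 / (38 + 4.5) = 100/42.5 ≈ 2.353.

β̂_MAP = 2.353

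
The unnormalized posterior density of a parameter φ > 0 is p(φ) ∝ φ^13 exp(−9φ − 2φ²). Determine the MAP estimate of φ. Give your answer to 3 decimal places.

φ̂_MAP = 1.000

ℓ'(φ) = 13/φ − 9 − 4φ. Setting this to zero and multiplying by φ: 4φ² + 9φ − 13 = 0.
φ = (−9 + √(9² + 4·4·13)) / (2·4) = (−9 + √289) / 8 = (−9 + 17)/8 = 1.
ℓ''(φ) = −13/φ² − 4 < 0, confirming a maximum.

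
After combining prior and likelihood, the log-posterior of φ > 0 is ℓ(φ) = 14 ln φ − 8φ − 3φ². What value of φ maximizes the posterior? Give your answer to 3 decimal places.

ℓ'(φ) = 14/φ − 8 − 6φ. Setting this to zero and multiplying by φ: 6φ² + 8φ − 14 = 0.
φ = (−8 + √(8² + 4·6·14)) / (2·6) = (−8 + √400) / 12 = (−8 + 20)/12 = 1.
ℓ''(φ) = −14/φ² − 6 < 0, confirming a maximum.

φ̂_MAP = 1.000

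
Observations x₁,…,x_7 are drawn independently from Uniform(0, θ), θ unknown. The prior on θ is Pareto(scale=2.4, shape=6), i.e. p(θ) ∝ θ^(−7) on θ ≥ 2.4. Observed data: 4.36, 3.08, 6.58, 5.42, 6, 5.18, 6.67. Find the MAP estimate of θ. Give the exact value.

θ̂_MAP = 6.67

The Uniform(0, θ) likelihood is θ^(−n) for θ ≥ max(xᵢ), zero otherwise. Here max(xᵢ) = 6.67.
Posterior ∝ θ^(−7) · θ^(−7) = θ^(−14) on θ ≥ max(2.4, 6.67) = 6.67.
This density is strictly decreasing in θ, so the posterior mode lies at the lower boundary of the support.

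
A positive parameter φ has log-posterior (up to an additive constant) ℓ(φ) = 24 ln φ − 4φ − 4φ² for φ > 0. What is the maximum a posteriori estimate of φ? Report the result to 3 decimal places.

φ̂_MAP = 1.500

ℓ'(φ) = 24/φ − 4 − 8φ. Setting this to zero and multiplying by φ: 8φ² + 4φ − 24 = 0.
φ = (−4 + √(4² + 4·8·24)) / (2·8) = (−4 + √784) / 16 = (−4 + 28)/16 = 3/2.
ℓ''(φ) = −24/φ² − 8 < 0, confirming a maximum.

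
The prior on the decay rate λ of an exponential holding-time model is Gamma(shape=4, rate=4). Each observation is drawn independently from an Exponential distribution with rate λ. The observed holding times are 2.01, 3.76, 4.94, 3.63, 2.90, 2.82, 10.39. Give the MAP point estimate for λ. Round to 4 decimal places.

The Exponential(rate=λ) likelihood is ∝ λ^n e^(−λΣtᵢ). Here n = 7 and Σtᵢ = 2.01 + 3.76 + 4.94 + 3.63 + 2.90 + 2.82 + 10.39 = 30.45.
Posterior ∝ λ^3e^(−4λ) · λ^7e^(−30.45λ) = λ^10e^(−34.45λ), i.e. Gamma(11, 34.45).
Mode = (a−1)/b = 10/34.45 ≈ 0.2903.

λ̂_MAP = 0.2903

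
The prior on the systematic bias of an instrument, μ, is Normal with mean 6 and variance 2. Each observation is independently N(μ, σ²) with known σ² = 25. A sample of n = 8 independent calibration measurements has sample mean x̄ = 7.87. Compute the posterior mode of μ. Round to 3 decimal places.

n = 8, x̄ = 7.87.
For a Normal prior and Normal likelihood with known variance, the posterior is Normal; its mode equals its mean, the precision-weighted average.
Prior precision 1/σ₀² = 1/2 = 0.5; data precision n/σ² = 8/25 = 0.32.
μ̂ = (0.5·6 + 0.32·7.87) / (0.5 + 0.32) = 5.5184/0.82 = 6898/1025 ≈ 6.730.

μ̂_MAP = 6.730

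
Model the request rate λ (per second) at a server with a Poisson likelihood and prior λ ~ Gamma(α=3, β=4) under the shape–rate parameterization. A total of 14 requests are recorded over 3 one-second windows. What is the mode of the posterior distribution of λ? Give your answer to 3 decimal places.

λ̂_MAP = 2.286

Σxᵢ = 14, n = 3.
Posterior ∝ λ^2e^(−4λ) · λ^14e^(−3λ) = λ^16e^(−7λ), i.e. Gamma(shape=17, rate=7).
The mode of a Gamma(a, b) with a ≥ 1 (shape–rate) is (a−1)/b = 16/7 ≈ 2.286.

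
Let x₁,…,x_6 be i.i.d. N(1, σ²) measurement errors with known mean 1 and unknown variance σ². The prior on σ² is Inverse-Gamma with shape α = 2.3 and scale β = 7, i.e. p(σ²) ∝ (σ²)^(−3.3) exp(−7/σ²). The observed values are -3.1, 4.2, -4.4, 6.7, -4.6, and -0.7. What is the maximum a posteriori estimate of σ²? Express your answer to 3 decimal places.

Sum of squared deviations about the known mean: SS = (-3.1−1)² + (4.2−1)² + (-4.4−1)² + (6.7−1)² + (-4.6−1)² + (-0.7−1)² = 122.95.
The Normal likelihood contributes (σ²)^(−n/2) exp(−SS/(2σ²)), so the posterior is Inverse-Gamma(α + n/2, β + SS/2) = Inverse-Gamma(5.3, 68.475).
The mode of Inverse-Gamma(a, b) is b/(a+1) = 68.475/6.3 ≈ 10.869.

σ̂²_MAP = 10.869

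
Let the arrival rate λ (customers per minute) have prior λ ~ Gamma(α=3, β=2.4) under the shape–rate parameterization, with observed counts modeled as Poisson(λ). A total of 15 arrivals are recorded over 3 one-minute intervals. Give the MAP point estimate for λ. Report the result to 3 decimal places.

Σxᵢ = 15, n = 3.
Posterior ∝ λ^2e^(−2.4λ) · λ^15e^(−3λ) = λ^17e^(−5.4λ), i.e. Gamma(shape=18, rate=5.4).
The mode of a Gamma(a, b) with a ≥ 1 (shape–rate) is (a−1)/b = 17/5.4 ≈ 3.148.

λ̂_MAP = 3.148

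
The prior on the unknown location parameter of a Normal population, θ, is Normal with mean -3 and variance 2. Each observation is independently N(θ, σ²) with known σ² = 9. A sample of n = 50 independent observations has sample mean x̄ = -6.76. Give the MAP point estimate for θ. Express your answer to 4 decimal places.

n = 50, x̄ = -6.76.
For a Normal prior and Normal likelihood with known variance, the posterior is Normal; its mode equals its mean, the precision-weighted average.
Prior precision 1/σ₀² = 1/2 = 0.5; data precision n/σ² = 50/9.
θ̂ = (0.5·(-3) + (50/9)·(-6.76)) / (0.5 + 50/9) = (-703/18)/(109/18) = -703/109 ≈ -6.4495.

θ̂_MAP = -6.4495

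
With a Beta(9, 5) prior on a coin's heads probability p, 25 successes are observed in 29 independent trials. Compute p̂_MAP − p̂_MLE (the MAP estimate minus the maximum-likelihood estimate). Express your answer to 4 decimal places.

MAP − MLE = -0.0572

Posterior is Beta(34, 9); MAP = (34−1)/(43−2) = 33/41 ≈ 0.80488.
MLE ignores the prior: p̂_MLE = k/n = 25/29 ≈ 0.86207.
Difference = 33/41 − 25/29 = -68/1189 ≈ -0.0572.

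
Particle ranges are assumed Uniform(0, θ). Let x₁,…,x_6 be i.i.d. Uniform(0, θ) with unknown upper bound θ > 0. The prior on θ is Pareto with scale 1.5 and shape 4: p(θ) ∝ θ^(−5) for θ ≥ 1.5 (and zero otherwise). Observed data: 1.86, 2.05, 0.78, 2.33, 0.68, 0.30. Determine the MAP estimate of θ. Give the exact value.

θ̂_MAP = 2.33

The Uniform(0, θ) likelihood is θ^(−n) for θ ≥ max(xᵢ), zero otherwise. Here max(xᵢ) = 2.33.
Posterior ∝ θ^(−5) · θ^(−6) = θ^(−11) on θ ≥ max(1.5, 2.33) = 2.33.
This density is strictly decreasing in θ, so the posterior mode lies at the lower boundary of the support.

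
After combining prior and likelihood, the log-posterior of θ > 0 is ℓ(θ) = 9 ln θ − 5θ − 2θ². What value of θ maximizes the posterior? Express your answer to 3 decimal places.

ℓ'(θ) = 9/θ − 5 − 4θ. Setting this to zero and multiplying by θ: 4θ² + 5θ − 9 = 0.
θ = (−5 + √(5² + 4·4·9)) / (2·4) = (−5 + √169) / 8 = (−5 + 13)/8 = 1.
ℓ''(θ) = −9/θ² − 4 < 0, confirming a maximum.

θ̂_MAP = 1.000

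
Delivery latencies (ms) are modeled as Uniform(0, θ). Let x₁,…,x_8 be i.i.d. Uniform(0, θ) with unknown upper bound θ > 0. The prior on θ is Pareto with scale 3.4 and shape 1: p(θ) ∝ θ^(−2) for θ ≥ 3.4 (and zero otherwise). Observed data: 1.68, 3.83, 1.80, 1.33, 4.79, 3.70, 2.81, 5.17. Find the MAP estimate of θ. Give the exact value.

θ̂_MAP = 5.17

The Uniform(0, θ) likelihood is θ^(−n) for θ ≥ max(xᵢ), zero otherwise. Here max(xᵢ) = 5.17.
Posterior ∝ θ^(−2) · θ^(−8) = θ^(−10) on θ ≥ max(3.4, 5.17) = 5.17.
This density is strictly decreasing in θ, so the posterior mode lies at the lower boundary of the support.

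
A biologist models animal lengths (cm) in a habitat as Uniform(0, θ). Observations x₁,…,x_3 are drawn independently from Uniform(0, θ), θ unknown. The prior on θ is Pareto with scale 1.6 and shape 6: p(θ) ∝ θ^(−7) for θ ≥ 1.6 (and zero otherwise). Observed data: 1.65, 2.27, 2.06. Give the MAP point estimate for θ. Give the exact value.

The Uniform(0, θ) likelihood is θ^(−n) for θ ≥ max(xᵢ), zero otherwise. Here max(xᵢ) = 2.27.
Posterior ∝ θ^(−7) · θ^(−3) = θ^(−10) on θ ≥ max(1.6, 2.27) = 2.27.
This density is strictly decreasing in θ, so the posterior mode lies at the lower boundary of the support.

θ̂_MAP = 2.27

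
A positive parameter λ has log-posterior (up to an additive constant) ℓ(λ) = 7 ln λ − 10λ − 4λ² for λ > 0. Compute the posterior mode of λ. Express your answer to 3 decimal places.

ℓ'(λ) = 7/λ − 10 − 8λ. Setting this to zero and multiplying by λ: 8λ² + 10λ − 7 = 0.
λ = (−10 + √(10² + 4·8·7)) / (2·8) = (−10 + √324) / 16 = (−10 + 18)/16 = 1/2.
ℓ''(λ) = −7/λ² − 8 < 0, confirming a maximum.

λ̂_MAP = 0.500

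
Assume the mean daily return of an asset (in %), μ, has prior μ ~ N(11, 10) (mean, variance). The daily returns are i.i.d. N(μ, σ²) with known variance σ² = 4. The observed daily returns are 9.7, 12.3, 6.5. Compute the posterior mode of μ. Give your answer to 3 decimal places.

n = 3; x̄ = (9.7 + 12.3 + 6.5)/3 = 28.5/3 = 9.5.
For a Normal prior and Normal likelihood with known variance, the posterior is Normal; its mode equals its mean, the precision-weighted average.
Prior precision 1/σ₀² = 1/10 = 0.1; data precision n/σ² = 3/4 = 0.75.
μ̂ = (0.1·11 + 0.75·9.5) / (0.1 + 0.75) = 8.225/0.85 = 329/34 ≈ 9.676.

μ̂_MAP = 9.676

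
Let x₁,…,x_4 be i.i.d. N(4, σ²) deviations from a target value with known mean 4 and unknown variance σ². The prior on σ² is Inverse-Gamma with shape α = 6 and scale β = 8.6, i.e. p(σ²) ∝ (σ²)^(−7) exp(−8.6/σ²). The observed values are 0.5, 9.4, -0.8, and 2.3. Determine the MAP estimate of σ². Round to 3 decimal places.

σ̂²_MAP = 4.697

Sum of squared deviations about the known mean: SS = (0.5−4)² + (9.4−4)² + (-0.8−4)² + (2.3−4)² = 67.34.
The Normal likelihood contributes (σ²)^(−n/2) exp(−SS/(2σ²)), so the posterior is Inverse-Gamma(α + n/2, β + SS/2) = Inverse-Gamma(8, 42.27).
The mode of Inverse-Gamma(a, b) is b/(a+1) = 42.27/9 ≈ 4.697.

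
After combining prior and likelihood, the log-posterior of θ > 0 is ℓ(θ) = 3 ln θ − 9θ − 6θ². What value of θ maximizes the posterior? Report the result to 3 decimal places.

ℓ'(θ) = 3/θ − 9 − 12θ. Setting this to zero and multiplying by θ: 12θ² + 9θ − 3 = 0.
θ = (−9 + √(9² + 4·12·3)) / (2·12) = (−9 + √225) / 24 = (−9 + 15)/24 = 1/4.
ℓ''(θ) = −3/θ² − 12 < 0, confirming a maximum.

θ̂_MAP = 0.250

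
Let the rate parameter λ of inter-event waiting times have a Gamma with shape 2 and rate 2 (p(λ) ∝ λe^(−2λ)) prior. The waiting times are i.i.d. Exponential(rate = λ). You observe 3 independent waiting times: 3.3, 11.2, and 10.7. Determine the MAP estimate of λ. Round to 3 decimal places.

The Exponential(rate=λ) likelihood is ∝ λ^n e^(−λΣtᵢ). Here n = 3 and Σtᵢ = 3.3 + 11.2 + 10.7 = 25.2.
Posterior ∝ λe^(−2λ) · λ^3e^(−25.2λ) = λ^4e^(−27.2λ), i.e. Gamma(5, 27.2).
Mode = (a−1)/b = 4/27.2 ≈ 0.147.

λ̂_MAP = 0.147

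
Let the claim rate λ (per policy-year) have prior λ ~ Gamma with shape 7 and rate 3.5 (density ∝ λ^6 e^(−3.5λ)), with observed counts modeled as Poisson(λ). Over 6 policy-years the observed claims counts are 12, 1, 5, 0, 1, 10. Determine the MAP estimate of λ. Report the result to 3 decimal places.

Σxᵢ = 12+1+5+0+1+10 = 29, with n = 6.
Posterior ∝ λ^6e^(−3.5λ) · λ^29e^(−6λ) = λ^35e^(−9.5λ), i.e. Gamma(shape=36, rate=9.5).
The mode of a Gamma(a, b) with a ≥ 1 (shape–rate) is (a−1)/b = 35/9.5 ≈ 3.684.

λ̂_MAP = 3.684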